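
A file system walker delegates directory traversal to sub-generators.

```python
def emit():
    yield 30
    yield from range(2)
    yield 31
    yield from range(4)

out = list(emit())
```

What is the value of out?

Step 1: Trace yields in order:
  yield 30
  yield 0
  yield 1
  yield 31
  yield 0
  yield 1
  yield 2
  yield 3
Therefore out = [30, 0, 1, 31, 0, 1, 2, 3].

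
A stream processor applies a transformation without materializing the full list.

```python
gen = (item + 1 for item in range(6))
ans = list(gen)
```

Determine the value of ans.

Step 1: For each item in range(6), compute item+1:
  item=0: 0+1 = 1
  item=1: 1+1 = 2
  item=2: 2+1 = 3
  item=3: 3+1 = 4
  item=4: 4+1 = 5
  item=5: 5+1 = 6
Therefore ans = [1, 2, 3, 4, 5, 6].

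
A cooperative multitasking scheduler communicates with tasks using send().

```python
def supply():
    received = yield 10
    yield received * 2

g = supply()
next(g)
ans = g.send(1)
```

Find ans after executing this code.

Step 1: next(g) advances to first yield, producing 10.
Step 2: send(1) resumes, received = 1.
Step 3: yield received * 2 = 1 * 2 = 2.
Therefore ans = 2.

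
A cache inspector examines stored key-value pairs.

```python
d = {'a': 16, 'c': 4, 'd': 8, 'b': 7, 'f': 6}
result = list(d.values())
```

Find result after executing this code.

Step 1: d.values() returns the dictionary values in insertion order.
Therefore result = [16, 4, 8, 7, 6].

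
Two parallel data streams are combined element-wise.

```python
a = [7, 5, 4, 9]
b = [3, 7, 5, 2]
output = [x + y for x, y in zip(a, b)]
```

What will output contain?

Step 1: Add corresponding elements:
  7 + 3 = 10
  5 + 7 = 12
  4 + 5 = 9
  9 + 2 = 11
Therefore output = [10, 12, 9, 11].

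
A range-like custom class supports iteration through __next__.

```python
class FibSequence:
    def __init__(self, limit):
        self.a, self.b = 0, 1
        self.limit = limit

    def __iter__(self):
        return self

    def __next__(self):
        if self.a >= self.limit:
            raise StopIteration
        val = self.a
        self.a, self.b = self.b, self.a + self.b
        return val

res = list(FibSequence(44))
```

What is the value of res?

Step 1: Fibonacci-like sequence (a=0, b=1) until >= 44:
  Yield 0, then a,b = 1,1
  Yield 1, then a,b = 1,2
  Yield 1, then a,b = 2,3
  Yield 2, then a,b = 3,5
  Yield 3, then a,b = 5,8
  Yield 5, then a,b = 8,13
  Yield 8, then a,b = 13,21
  Yield 13, then a,b = 21,34
  Yield 21, then a,b = 34,55
  Yield 34, then a,b = 55,89
Step 2: 55 >= 44, stop.
Therefore res = [0, 1, 1, 2, 3, 5, 8, 13, 21, 34].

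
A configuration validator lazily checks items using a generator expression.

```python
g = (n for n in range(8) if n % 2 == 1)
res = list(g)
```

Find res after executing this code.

Step 1: Filter range(8) keeping only odd values:
  n=0: even, excluded
  n=1: odd, included
  n=2: even, excluded
  n=3: odd, included
  n=4: even, excluded
  n=5: odd, included
  n=6: even, excluded
  n=7: odd, included
Therefore res = [1, 3, 5, 7].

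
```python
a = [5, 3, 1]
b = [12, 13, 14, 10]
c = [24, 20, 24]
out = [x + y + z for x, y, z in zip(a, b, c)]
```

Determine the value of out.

Step 1: zip three lists (truncates to shortest, len=3):
  5 + 12 + 24 = 41
  3 + 13 + 20 = 36
  1 + 14 + 24 = 39
Therefore out = [41, 36, 39].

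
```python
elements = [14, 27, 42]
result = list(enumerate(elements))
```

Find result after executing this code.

Step 1: enumerate pairs each element with its index:
  (0, 14)
  (1, 27)
  (2, 42)
Therefore result = [(0, 14), (1, 27), (2, 42)].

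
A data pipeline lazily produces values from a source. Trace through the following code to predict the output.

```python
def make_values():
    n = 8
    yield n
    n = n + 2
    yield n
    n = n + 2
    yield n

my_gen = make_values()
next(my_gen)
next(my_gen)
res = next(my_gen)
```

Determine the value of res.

Step 1: Trace through generator execution:
  Yield 1: n starts at 8, yield 8
  Yield 2: n = 8 + 2 = 10, yield 10
  Yield 3: n = 10 + 2 = 12, yield 12
Step 2: First next() gets 8, second next() gets the second value, third next() yields 12.
Therefore res = 12.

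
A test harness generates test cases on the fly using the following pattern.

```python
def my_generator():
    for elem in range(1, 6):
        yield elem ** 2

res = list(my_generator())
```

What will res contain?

Step 1: For each elem in range(1, 6), yield elem**2:
  elem=1: yield 1**2 = 1
  elem=2: yield 2**2 = 4
  elem=3: yield 3**2 = 9
  elem=4: yield 4**2 = 16
  elem=5: yield 5**2 = 25
Therefore res = [1, 4, 9, 16, 25].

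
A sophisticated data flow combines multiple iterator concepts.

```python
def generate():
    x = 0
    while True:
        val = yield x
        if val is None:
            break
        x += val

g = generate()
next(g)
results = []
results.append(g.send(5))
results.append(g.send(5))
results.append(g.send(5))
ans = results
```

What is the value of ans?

Step 1: next(g) -> yield 0.
Step 2: send(5) -> x = 5, yield 5.
Step 3: send(5) -> x = 10, yield 10.
Step 4: send(5) -> x = 15, yield 15.
Therefore ans = [5, 10, 15].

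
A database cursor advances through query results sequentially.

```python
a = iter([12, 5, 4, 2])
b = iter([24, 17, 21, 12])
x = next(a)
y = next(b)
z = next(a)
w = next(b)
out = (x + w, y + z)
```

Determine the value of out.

Step 1: a iterates [12, 5, 4, 2], b iterates [24, 17, 21, 12].
Step 2: x = next(a) = 12, y = next(b) = 24.
Step 3: z = next(a) = 5, w = next(b) = 17.
Step 4: out = (12 + 17, 24 + 5) = (29, 29).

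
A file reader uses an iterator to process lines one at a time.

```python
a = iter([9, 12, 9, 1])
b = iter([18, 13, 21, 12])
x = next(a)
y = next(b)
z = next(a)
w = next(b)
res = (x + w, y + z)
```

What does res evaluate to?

Step 1: a iterates [9, 12, 9, 1], b iterates [18, 13, 21, 12].
Step 2: x = next(a) = 9, y = next(b) = 18.
Step 3: z = next(a) = 12, w = next(b) = 13.
Step 4: res = (9 + 13, 18 + 12) = (22, 30).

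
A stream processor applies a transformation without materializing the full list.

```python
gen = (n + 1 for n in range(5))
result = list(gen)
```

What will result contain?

Step 1: For each n in range(5), compute n+1:
  n=0: 0+1 = 1
  n=1: 1+1 = 2
  n=2: 2+1 = 3
  n=3: 3+1 = 4
  n=4: 4+1 = 5
Therefore result = [1, 2, 3, 4, 5].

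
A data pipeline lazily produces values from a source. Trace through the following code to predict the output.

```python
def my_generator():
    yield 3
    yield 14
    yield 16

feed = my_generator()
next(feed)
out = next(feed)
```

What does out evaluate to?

Step 1: my_generator() creates a generator.
Step 2: next(feed) yields 3 (consumed and discarded).
Step 3: next(feed) yields 14, assigned to out.
Therefore out = 14.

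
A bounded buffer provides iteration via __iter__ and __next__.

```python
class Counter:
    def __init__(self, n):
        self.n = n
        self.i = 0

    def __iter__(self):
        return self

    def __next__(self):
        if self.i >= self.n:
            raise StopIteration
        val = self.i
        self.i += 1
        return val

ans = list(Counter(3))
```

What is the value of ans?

Step 1: Counter(3) creates an iterator counting 0 to 2.
Step 2: list() consumes all values: [0, 1, 2].
Therefore ans = [0, 1, 2].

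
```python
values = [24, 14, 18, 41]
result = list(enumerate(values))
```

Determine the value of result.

Step 1: enumerate pairs each element with its index:
  (0, 24)
  (1, 14)
  (2, 18)
  (3, 41)
Therefore result = [(0, 24), (1, 14), (2, 18), (3, 41)].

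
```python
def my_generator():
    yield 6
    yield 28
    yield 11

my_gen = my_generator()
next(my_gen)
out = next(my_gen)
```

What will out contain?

Step 1: my_generator() creates a generator.
Step 2: next(my_gen) yields 6 (consumed and discarded).
Step 3: next(my_gen) yields 28, assigned to out.
Therefore out = 28.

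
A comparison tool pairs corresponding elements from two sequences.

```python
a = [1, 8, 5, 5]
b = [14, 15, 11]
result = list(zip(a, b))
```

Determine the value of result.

Step 1: zip stops at shortest (len(a)=4, len(b)=3):
  Index 0: (1, 14)
  Index 1: (8, 15)
  Index 2: (5, 11)
Step 2: Last element of a (5) has no pair, dropped.
Therefore result = [(1, 14), (8, 15), (5, 11)].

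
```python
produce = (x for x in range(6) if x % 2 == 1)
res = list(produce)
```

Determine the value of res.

Step 1: Filter range(6) keeping only odd values:
  x=0: even, excluded
  x=1: odd, included
  x=2: even, excluded
  x=3: odd, included
  x=4: even, excluded
  x=5: odd, included
Therefore res = [1, 3, 5].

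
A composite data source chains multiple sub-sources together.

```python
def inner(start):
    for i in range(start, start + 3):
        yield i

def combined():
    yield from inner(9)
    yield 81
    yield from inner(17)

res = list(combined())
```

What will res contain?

Step 1: combined() delegates to inner(9):
  yield 9
  yield 10
  yield 11
Step 2: yield 81
Step 3: Delegates to inner(17):
  yield 17
  yield 18
  yield 19
Therefore res = [9, 10, 11, 81, 17, 18, 19].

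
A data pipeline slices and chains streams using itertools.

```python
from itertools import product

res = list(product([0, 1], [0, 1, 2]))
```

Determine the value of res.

Step 1: product([0, 1], [0, 1, 2]) gives all pairs:
  (0, 0)
  (0, 1)
  (0, 2)
  (1, 0)
  (1, 1)
  (1, 2)
Therefore res = [(0, 0), (0, 1), (0, 2), (1, 0), (1, 1), (1, 2)].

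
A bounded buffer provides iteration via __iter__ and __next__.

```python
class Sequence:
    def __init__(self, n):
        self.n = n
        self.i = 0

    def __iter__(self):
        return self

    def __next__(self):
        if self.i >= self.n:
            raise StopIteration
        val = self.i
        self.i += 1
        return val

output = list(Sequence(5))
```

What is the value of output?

Step 1: Sequence(5) creates an iterator counting 0 to 4.
Step 2: list() consumes all values: [0, 1, 2, 3, 4].
Therefore output = [0, 1, 2, 3, 4].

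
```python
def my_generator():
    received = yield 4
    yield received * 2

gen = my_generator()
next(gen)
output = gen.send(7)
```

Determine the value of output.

Step 1: next(gen) advances to first yield, producing 4.
Step 2: send(7) resumes, received = 7.
Step 3: yield received * 2 = 7 * 2 = 14.
Therefore output = 14.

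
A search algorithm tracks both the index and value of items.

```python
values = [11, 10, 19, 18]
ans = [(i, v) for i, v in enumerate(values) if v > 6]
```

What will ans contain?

Step 1: Filter enumerate([11, 10, 19, 18]) keeping v > 6:
  (0, 11): 11 > 6, included
  (1, 10): 10 > 6, included
  (2, 19): 19 > 6, included
  (3, 18): 18 > 6, included
Therefore ans = [(0, 11), (1, 10), (2, 19), (3, 18)].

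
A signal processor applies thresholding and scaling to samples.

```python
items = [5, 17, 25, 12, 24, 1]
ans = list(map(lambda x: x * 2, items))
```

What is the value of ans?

Step 1: Apply lambda x: x * 2 to each element:
  5 -> 10
  17 -> 34
  25 -> 50
  12 -> 24
  24 -> 48
  1 -> 2
Therefore ans = [10, 34, 50, 24, 48, 2].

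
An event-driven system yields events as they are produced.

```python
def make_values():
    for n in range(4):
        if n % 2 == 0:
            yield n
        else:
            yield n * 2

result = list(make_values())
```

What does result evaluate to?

Step 1: For each n in range(4), yield n if even, else n*2:
  n=0 (even): yield 0
  n=1 (odd): yield 1*2 = 2
  n=2 (even): yield 2
  n=3 (odd): yield 3*2 = 6
Therefore result = [0, 2, 2, 6].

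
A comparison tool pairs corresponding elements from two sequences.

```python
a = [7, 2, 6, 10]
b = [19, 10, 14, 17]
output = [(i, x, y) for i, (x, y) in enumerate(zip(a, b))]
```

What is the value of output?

Step 1: enumerate(zip(a, b)) gives index with paired elements:
  i=0: (7, 19)
  i=1: (2, 10)
  i=2: (6, 14)
  i=3: (10, 17)
Therefore output = [(0, 7, 19), (1, 2, 10), (2, 6, 14), (3, 10, 17)].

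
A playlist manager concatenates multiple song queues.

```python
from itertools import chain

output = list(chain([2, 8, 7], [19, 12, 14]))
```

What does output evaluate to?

Step 1: chain() concatenates iterables: [2, 8, 7] + [19, 12, 14].
Therefore output = [2, 8, 7, 19, 12, 14].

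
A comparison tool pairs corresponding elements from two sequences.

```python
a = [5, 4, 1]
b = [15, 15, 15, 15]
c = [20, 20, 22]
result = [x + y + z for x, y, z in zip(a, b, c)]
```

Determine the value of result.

Step 1: zip three lists (truncates to shortest, len=3):
  5 + 15 + 20 = 40
  4 + 15 + 20 = 39
  1 + 15 + 22 = 38
Therefore result = [40, 39, 38].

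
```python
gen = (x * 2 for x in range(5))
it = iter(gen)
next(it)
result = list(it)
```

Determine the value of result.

Step 1: Generator produces [0, 2, 4, 6, 8].
Step 2: next(it) consumes first element (0).
Step 3: list(it) collects remaining: [2, 4, 6, 8].
Therefore result = [2, 4, 6, 8].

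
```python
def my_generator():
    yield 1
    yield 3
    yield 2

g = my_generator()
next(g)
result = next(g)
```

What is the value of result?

Step 1: my_generator() creates a generator.
Step 2: next(g) yields 1 (consumed and discarded).
Step 3: next(g) yields 3, assigned to result.
Therefore result = 3.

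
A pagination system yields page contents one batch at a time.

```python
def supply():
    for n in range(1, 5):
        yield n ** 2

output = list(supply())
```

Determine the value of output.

Step 1: For each n in range(1, 5), yield n**2:
  n=1: yield 1**2 = 1
  n=2: yield 2**2 = 4
  n=3: yield 3**2 = 9
  n=4: yield 4**2 = 16
Therefore output = [1, 4, 9, 16].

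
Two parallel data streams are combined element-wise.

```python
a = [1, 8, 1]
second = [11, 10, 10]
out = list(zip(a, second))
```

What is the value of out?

Step 1: zip pairs elements at same index:
  Index 0: (1, 11)
  Index 1: (8, 10)
  Index 2: (1, 10)
Therefore out = [(1, 11), (8, 10), (1, 10)].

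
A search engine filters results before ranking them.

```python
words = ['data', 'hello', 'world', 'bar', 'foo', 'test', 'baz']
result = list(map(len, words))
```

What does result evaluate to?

Step 1: Map len() to each word:
  'data' -> 4
  'hello' -> 5
  'world' -> 5
  'bar' -> 3
  'foo' -> 3
  'test' -> 4
  'baz' -> 3
Therefore result = [4, 5, 5, 3, 3, 4, 3].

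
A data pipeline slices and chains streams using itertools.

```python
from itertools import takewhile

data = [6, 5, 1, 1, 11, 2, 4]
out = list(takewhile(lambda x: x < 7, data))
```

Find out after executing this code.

Step 1: takewhile stops at first element >= 7:
  6 < 7: take
  5 < 7: take
  1 < 7: take
  1 < 7: take
  11 >= 7: stop
Therefore out = [6, 5, 1, 1].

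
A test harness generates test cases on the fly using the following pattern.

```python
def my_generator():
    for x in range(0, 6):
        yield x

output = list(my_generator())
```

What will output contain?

Step 1: The generator yields each value from range(0, 6).
Step 2: list() consumes all yields: [0, 1, 2, 3, 4, 5].
Therefore output = [0, 1, 2, 3, 4, 5].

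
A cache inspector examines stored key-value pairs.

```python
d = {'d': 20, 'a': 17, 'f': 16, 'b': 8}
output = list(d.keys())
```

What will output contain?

Step 1: d.keys() returns the dictionary keys in insertion order.
Therefore output = ['d', 'a', 'f', 'b'].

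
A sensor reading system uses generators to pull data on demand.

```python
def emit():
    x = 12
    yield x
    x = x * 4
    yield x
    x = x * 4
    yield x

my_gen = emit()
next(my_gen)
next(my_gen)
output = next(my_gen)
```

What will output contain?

Step 1: Trace through generator execution:
  Yield 1: x starts at 12, yield 12
  Yield 2: x = 12 * 4 = 48, yield 48
  Yield 3: x = 48 * 4 = 192, yield 192
Step 2: First next() gets 12, second next() gets the second value, third next() yields 192.
Therefore output = 192.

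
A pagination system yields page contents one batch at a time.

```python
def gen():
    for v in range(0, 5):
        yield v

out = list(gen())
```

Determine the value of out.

Step 1: The generator yields each value from range(0, 5).
Step 2: list() consumes all yields: [0, 1, 2, 3, 4].
Therefore out = [0, 1, 2, 3, 4].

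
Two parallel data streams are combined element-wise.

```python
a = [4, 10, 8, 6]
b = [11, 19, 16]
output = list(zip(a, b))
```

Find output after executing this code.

Step 1: zip stops at shortest (len(a)=4, len(b)=3):
  Index 0: (4, 11)
  Index 1: (10, 19)
  Index 2: (8, 16)
Step 2: Last element of a (6) has no pair, dropped.
Therefore output = [(4, 11), (10, 19), (8, 16)].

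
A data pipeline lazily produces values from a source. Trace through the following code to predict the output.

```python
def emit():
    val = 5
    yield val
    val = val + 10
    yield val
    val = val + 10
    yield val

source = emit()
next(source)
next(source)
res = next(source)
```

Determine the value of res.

Step 1: Trace through generator execution:
  Yield 1: val starts at 5, yield 5
  Yield 2: val = 5 + 10 = 15, yield 15
  Yield 3: val = 15 + 10 = 25, yield 25
Step 2: First next() gets 5, second next() gets the second value, third next() yields 25.
Therefore res = 25.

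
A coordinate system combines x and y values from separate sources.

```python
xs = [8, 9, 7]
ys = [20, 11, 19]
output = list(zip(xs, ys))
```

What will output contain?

Step 1: zip pairs elements at same index:
  Index 0: (8, 20)
  Index 1: (9, 11)
  Index 2: (7, 19)
Therefore output = [(8, 20), (9, 11), (7, 19)].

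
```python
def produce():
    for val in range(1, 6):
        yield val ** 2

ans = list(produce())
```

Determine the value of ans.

Step 1: For each val in range(1, 6), yield val**2:
  val=1: yield 1**2 = 1
  val=2: yield 2**2 = 4
  val=3: yield 3**2 = 9
  val=4: yield 4**2 = 16
  val=5: yield 5**2 = 25
Therefore ans = [1, 4, 9, 16, 25].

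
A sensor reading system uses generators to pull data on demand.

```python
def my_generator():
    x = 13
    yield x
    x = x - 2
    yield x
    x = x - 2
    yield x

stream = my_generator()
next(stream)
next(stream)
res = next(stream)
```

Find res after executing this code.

Step 1: Trace through generator execution:
  Yield 1: x starts at 13, yield 13
  Yield 2: x = 13 - 2 = 11, yield 11
  Yield 3: x = 11 - 2 = 9, yield 9
Step 2: First next() gets 13, second next() gets the second value, third next() yields 9.
Therefore res = 9.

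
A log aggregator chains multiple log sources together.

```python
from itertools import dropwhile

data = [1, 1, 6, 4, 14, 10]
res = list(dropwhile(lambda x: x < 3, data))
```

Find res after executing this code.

Step 1: dropwhile drops elements while < 3:
  1 < 3: dropped
  1 < 3: dropped
  6: kept (dropping stopped)
Step 2: Remaining elements kept regardless of condition.
Therefore res = [6, 4, 14, 10].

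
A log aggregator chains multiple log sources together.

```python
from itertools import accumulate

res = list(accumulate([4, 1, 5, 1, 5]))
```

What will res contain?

Step 1: accumulate computes running sums:
  + 4 = 4
  + 1 = 5
  + 5 = 10
  + 1 = 11
  + 5 = 16
Therefore res = [4, 5, 10, 11, 16].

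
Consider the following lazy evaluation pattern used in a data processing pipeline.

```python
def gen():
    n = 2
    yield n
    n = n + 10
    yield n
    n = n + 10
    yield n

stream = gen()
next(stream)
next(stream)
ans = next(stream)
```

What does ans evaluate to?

Step 1: Trace through generator execution:
  Yield 1: n starts at 2, yield 2
  Yield 2: n = 2 + 10 = 12, yield 12
  Yield 3: n = 12 + 10 = 22, yield 22
Step 2: First next() gets 2, second next() gets the second value, third next() yields 22.
Therefore ans = 22.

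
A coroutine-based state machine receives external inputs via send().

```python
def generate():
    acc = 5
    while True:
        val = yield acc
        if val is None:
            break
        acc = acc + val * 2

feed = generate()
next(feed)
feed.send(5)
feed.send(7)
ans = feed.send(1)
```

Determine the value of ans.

Step 1: next() -> yield acc=5.
Step 2: send(5) -> val=5, acc = 5 + 5*2 = 15, yield 15.
Step 3: send(7) -> val=7, acc = 15 + 7*2 = 29, yield 29.
Step 4: send(1) -> val=1, acc = 29 + 1*2 = 31, yield 31.
Therefore ans = 31.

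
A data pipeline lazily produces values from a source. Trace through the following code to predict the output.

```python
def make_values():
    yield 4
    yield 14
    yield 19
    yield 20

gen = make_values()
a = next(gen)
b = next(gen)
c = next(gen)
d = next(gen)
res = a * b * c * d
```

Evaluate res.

Step 1: Create generator and consume all values:
  a = next(gen) = 4
  b = next(gen) = 14
  c = next(gen) = 19
  d = next(gen) = 20
Step 2: res = 4 * 14 * 19 * 20 = 21280.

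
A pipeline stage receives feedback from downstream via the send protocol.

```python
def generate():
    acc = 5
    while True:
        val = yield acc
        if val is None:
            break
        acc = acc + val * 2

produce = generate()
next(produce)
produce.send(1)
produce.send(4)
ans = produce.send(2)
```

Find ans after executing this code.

Step 1: next() -> yield acc=5.
Step 2: send(1) -> val=1, acc = 5 + 1*2 = 7, yield 7.
Step 3: send(4) -> val=4, acc = 7 + 4*2 = 15, yield 15.
Step 4: send(2) -> val=2, acc = 15 + 2*2 = 19, yield 19.
Therefore ans = 19.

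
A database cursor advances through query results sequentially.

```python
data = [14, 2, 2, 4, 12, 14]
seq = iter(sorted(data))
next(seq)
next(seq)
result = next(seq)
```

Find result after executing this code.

Step 1: sorted([14, 2, 2, 4, 12, 14]) = [2, 2, 4, 12, 14, 14].
Step 2: Create iterator and skip 2 elements.
Step 3: next() returns 4.
Therefore result = 4.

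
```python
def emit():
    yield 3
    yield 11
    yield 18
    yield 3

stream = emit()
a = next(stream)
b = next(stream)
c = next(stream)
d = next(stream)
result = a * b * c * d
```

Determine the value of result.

Step 1: Create generator and consume all values:
  a = next(stream) = 3
  b = next(stream) = 11
  c = next(stream) = 18
  d = next(stream) = 3
Step 2: result = 3 * 11 * 18 * 3 = 1782.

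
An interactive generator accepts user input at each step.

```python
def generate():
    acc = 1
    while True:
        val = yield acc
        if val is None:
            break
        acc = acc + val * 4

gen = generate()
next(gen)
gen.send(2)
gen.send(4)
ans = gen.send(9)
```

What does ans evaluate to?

Step 1: next() -> yield acc=1.
Step 2: send(2) -> val=2, acc = 1 + 2*4 = 9, yield 9.
Step 3: send(4) -> val=4, acc = 9 + 4*4 = 25, yield 25.
Step 4: send(9) -> val=9, acc = 25 + 9*4 = 61, yield 61.
Therefore ans = 61.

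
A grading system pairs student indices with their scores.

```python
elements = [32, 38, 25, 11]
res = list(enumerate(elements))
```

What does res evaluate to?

Step 1: enumerate pairs each element with its index:
  (0, 32)
  (1, 38)
  (2, 25)
  (3, 11)
Therefore res = [(0, 32), (1, 38), (2, 25), (3, 11)].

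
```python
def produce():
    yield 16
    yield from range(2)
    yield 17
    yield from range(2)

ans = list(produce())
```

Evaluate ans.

Step 1: Trace yields in order:
  yield 16
  yield 0
  yield 1
  yield 17
  yield 0
  yield 1
Therefore ans = [16, 0, 1, 17, 0, 1].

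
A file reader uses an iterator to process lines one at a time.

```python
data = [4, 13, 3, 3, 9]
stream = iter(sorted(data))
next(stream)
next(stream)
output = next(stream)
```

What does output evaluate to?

Step 1: sorted([4, 13, 3, 3, 9]) = [3, 3, 4, 9, 13].
Step 2: Create iterator and skip 2 elements.
Step 3: next() returns 4.
Therefore output = 4.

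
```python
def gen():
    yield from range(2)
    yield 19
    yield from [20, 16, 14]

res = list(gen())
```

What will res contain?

Step 1: Trace yields in order:
  yield 0
  yield 1
  yield 19
  yield 20
  yield 16
  yield 14
Therefore res = [0, 1, 19, 20, 16, 14].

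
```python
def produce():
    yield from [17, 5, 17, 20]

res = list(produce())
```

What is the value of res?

Step 1: yield from delegates to the iterable, yielding each element.
Step 2: Collected values: [17, 5, 17, 20].
Therefore res = [17, 5, 17, 20].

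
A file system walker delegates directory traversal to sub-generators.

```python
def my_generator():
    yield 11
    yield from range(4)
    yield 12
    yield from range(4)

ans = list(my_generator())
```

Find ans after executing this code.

Step 1: Trace yields in order:
  yield 11
  yield 0
  yield 1
  yield 2
  yield 3
  yield 12
  yield 0
  yield 1
  yield 2
  yield 3
Therefore ans = [11, 0, 1, 2, 3, 12, 0, 1, 2, 3].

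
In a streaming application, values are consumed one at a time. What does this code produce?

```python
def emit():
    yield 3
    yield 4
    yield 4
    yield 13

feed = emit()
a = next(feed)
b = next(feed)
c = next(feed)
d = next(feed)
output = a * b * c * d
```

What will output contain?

Step 1: Create generator and consume all values:
  a = next(feed) = 3
  b = next(feed) = 4
  c = next(feed) = 4
  d = next(feed) = 13
Step 2: output = 3 * 4 * 4 * 13 = 624.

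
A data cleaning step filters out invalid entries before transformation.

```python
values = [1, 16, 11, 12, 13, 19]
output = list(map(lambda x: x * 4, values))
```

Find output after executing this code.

Step 1: Apply lambda x: x * 4 to each element:
  1 -> 4
  16 -> 64
  11 -> 44
  12 -> 48
  13 -> 52
  19 -> 76
Therefore output = [4, 64, 44, 48, 52, 76].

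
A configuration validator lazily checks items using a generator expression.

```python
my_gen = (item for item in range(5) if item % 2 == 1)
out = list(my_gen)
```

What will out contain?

Step 1: Filter range(5) keeping only odd values:
  item=0: even, excluded
  item=1: odd, included
  item=2: even, excluded
  item=3: odd, included
  item=4: even, excluded
Therefore out = [1, 3].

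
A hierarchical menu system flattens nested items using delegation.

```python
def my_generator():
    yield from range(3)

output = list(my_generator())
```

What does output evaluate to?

Step 1: yield from delegates to the iterable, yielding each element.
Step 2: Collected values: [0, 1, 2].
Therefore output = [0, 1, 2].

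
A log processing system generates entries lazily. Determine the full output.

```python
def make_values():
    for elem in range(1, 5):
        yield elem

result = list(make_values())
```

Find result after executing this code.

Step 1: The generator yields each value from range(1, 5).
Step 2: list() consumes all yields: [1, 2, 3, 4].
Therefore result = [1, 2, 3, 4].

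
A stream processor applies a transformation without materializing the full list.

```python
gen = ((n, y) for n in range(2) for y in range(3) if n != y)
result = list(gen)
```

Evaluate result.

Step 1: Nested generator over range(2) x range(3) where n != y:
  (0, 0): excluded (n == y)
  (0, 1): included
  (0, 2): included
  (1, 0): included
  (1, 1): excluded (n == y)
  (1, 2): included
Therefore result = [(0, 1), (0, 2), (1, 0), (1, 2)].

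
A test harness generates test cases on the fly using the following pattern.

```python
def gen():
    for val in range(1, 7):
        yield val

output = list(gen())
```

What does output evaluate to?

Step 1: The generator yields each value from range(1, 7).
Step 2: list() consumes all yields: [1, 2, 3, 4, 5, 6].
Therefore output = [1, 2, 3, 4, 5, 6].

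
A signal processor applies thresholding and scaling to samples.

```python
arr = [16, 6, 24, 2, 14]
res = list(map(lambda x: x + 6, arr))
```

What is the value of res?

Step 1: Apply lambda x: x + 6 to each element:
  16 -> 22
  6 -> 12
  24 -> 30
  2 -> 8
  14 -> 20
Therefore res = [22, 12, 30, 8, 20].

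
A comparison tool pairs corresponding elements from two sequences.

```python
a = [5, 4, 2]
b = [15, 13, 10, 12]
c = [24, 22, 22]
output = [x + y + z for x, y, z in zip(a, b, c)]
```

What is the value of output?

Step 1: zip three lists (truncates to shortest, len=3):
  5 + 15 + 24 = 44
  4 + 13 + 22 = 39
  2 + 10 + 22 = 34
Therefore output = [44, 39, 34].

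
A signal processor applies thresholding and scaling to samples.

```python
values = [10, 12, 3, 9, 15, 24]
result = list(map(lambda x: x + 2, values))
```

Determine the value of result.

Step 1: Apply lambda x: x + 2 to each element:
  10 -> 12
  12 -> 14
  3 -> 5
  9 -> 11
  15 -> 17
  24 -> 26
Therefore result = [12, 14, 5, 11, 17, 26].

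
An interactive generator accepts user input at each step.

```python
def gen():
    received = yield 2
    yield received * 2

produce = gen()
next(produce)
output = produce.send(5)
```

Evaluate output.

Step 1: next(produce) advances to first yield, producing 2.
Step 2: send(5) resumes, received = 5.
Step 3: yield received * 2 = 5 * 2 = 10.
Therefore output = 10.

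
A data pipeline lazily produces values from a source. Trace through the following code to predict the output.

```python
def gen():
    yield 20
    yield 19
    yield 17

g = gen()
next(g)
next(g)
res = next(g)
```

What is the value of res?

Step 1: gen() creates a generator.
Step 2: next(g) yields 20 (consumed and discarded).
Step 3: next(g) yields 19 (consumed and discarded).
Step 4: next(g) yields 17, assigned to res.
Therefore res = 17.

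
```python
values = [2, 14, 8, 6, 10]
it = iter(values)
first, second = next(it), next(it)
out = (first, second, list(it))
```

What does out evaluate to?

Step 1: Create iterator over [2, 14, 8, 6, 10].
Step 2: first = 2, second = 14.
Step 3: Remaining elements: [8, 6, 10].
Therefore out = (2, 14, [8, 6, 10]).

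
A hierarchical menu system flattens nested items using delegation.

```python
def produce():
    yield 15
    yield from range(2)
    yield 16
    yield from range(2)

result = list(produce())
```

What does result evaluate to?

Step 1: Trace yields in order:
  yield 15
  yield 0
  yield 1
  yield 16
  yield 0
  yield 1
Therefore result = [15, 0, 1, 16, 0, 1].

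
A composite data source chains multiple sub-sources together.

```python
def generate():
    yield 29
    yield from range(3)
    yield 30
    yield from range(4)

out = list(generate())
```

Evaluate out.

Step 1: Trace yields in order:
  yield 29
  yield 0
  yield 1
  yield 2
  yield 30
  yield 0
  yield 1
  yield 2
  yield 3
Therefore out = [29, 0, 1, 2, 30, 0, 1, 2, 3].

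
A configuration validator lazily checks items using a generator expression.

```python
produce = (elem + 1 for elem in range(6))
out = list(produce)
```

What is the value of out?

Step 1: For each elem in range(6), compute elem+1:
  elem=0: 0+1 = 1
  elem=1: 1+1 = 2
  elem=2: 2+1 = 3
  elem=3: 3+1 = 4
  elem=4: 4+1 = 5
  elem=5: 5+1 = 6
Therefore out = [1, 2, 3, 4, 5, 6].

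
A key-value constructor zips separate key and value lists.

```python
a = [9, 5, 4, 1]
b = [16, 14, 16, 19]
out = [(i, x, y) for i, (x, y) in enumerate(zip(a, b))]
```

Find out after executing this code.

Step 1: enumerate(zip(a, b)) gives index with paired elements:
  i=0: (9, 16)
  i=1: (5, 14)
  i=2: (4, 16)
  i=3: (1, 19)
Therefore out = [(0, 9, 16), (1, 5, 14), (2, 4, 16), (3, 1, 19)].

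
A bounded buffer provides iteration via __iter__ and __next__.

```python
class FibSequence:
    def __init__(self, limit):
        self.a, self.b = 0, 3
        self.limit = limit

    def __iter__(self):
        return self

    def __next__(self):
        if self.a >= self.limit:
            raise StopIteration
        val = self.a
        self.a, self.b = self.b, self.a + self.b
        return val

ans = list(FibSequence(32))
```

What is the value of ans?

Step 1: Fibonacci-like sequence (a=0, b=3) until >= 32:
  Yield 0, then a,b = 3,3
  Yield 3, then a,b = 3,6
  Yield 3, then a,b = 6,9
  Yield 6, then a,b = 9,15
  Yield 9, then a,b = 15,24
  Yield 15, then a,b = 24,39
  Yield 24, then a,b = 39,63
Step 2: 39 >= 32, stop.
Therefore ans = [0, 3, 3, 6, 9, 15, 24].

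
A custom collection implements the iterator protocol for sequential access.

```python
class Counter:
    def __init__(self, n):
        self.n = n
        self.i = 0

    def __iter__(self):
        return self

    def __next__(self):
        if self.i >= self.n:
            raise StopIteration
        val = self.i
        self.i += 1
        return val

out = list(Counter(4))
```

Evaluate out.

Step 1: Counter(4) creates an iterator counting 0 to 3.
Step 2: list() consumes all values: [0, 1, 2, 3].
Therefore out = [0, 1, 2, 3].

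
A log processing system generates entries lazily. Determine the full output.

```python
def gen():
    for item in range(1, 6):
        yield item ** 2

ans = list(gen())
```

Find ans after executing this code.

Step 1: For each item in range(1, 6), yield item**2:
  item=1: yield 1**2 = 1
  item=2: yield 2**2 = 4
  item=3: yield 3**2 = 9
  item=4: yield 4**2 = 16
  item=5: yield 5**2 = 25
Therefore ans = [1, 4, 9, 16, 25].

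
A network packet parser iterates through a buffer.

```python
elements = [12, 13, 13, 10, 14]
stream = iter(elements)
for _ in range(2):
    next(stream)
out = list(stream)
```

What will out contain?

Step 1: Create iterator over [12, 13, 13, 10, 14].
Step 2: Advance 2 positions (consuming [12, 13]).
Step 3: list() collects remaining elements: [13, 10, 14].
Therefore out = [13, 10, 14].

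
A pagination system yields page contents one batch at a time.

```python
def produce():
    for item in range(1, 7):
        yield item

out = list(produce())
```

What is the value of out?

Step 1: The generator yields each value from range(1, 7).
Step 2: list() consumes all yields: [1, 2, 3, 4, 5, 6].
Therefore out = [1, 2, 3, 4, 5, 6].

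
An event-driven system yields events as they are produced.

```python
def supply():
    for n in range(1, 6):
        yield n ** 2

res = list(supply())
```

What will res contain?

Step 1: For each n in range(1, 6), yield n**2:
  n=1: yield 1**2 = 1
  n=2: yield 2**2 = 4
  n=3: yield 3**2 = 9
  n=4: yield 4**2 = 16
  n=5: yield 5**2 = 25
Therefore res = [1, 4, 9, 16, 25].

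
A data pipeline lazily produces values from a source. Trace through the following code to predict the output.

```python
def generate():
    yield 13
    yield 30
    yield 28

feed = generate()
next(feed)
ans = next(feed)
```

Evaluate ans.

Step 1: generate() creates a generator.
Step 2: next(feed) yields 13 (consumed and discarded).
Step 3: next(feed) yields 30, assigned to ans.
Therefore ans = 30.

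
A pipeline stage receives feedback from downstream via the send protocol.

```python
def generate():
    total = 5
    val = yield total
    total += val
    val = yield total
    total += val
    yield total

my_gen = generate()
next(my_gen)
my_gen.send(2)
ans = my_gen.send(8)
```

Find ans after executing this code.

Step 1: next() -> yield total=5.
Step 2: send(2) -> val=2, total = 5+2 = 7, yield 7.
Step 3: send(8) -> val=8, total = 7+8 = 15, yield 15.
Therefore ans = 15.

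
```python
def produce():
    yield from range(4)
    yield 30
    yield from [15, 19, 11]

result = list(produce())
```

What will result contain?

Step 1: Trace yields in order:
  yield 0
  yield 1
  yield 2
  yield 3
  yield 30
  yield 15
  yield 19
  yield 11
Therefore result = [0, 1, 2, 3, 30, 15, 19, 11].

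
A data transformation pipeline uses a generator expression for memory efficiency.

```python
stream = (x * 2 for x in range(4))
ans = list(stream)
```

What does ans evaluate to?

Step 1: For each x in range(4), compute x*2:
  x=0: 0*2 = 0
  x=1: 1*2 = 2
  x=2: 2*2 = 4
  x=3: 3*2 = 6
Therefore ans = [0, 2, 4, 6].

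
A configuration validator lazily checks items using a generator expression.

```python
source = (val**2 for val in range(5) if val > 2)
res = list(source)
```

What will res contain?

Step 1: For range(5), keep val > 2, then square:
  val=0: 0 <= 2, excluded
  val=1: 1 <= 2, excluded
  val=2: 2 <= 2, excluded
  val=3: 3 > 2, yield 3**2 = 9
  val=4: 4 > 2, yield 4**2 = 16
Therefore res = [9, 16].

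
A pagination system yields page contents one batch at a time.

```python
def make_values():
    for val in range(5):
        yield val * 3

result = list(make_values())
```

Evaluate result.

Step 1: For each val in range(5), yield val * 3:
  val=0: yield 0 * 3 = 0
  val=1: yield 1 * 3 = 3
  val=2: yield 2 * 3 = 6
  val=3: yield 3 * 3 = 9
  val=4: yield 4 * 3 = 12
Therefore result = [0, 3, 6, 9, 12].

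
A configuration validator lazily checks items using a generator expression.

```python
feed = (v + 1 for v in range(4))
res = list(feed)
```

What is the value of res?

Step 1: For each v in range(4), compute v+1:
  v=0: 0+1 = 1
  v=1: 1+1 = 2
  v=2: 2+1 = 3
  v=3: 3+1 = 4
Therefore res = [1, 2, 3, 4].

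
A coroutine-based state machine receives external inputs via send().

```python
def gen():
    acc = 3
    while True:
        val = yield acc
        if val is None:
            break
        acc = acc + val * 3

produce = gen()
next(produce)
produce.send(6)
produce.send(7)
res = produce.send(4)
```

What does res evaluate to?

Step 1: next() -> yield acc=3.
Step 2: send(6) -> val=6, acc = 3 + 6*3 = 21, yield 21.
Step 3: send(7) -> val=7, acc = 21 + 7*3 = 42, yield 42.
Step 4: send(4) -> val=4, acc = 42 + 4*3 = 54, yield 54.
Therefore res = 54.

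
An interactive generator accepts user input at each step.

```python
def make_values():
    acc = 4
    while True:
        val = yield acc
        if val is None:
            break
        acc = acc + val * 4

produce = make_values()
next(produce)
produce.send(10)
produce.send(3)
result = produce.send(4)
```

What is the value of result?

Step 1: next() -> yield acc=4.
Step 2: send(10) -> val=10, acc = 4 + 10*4 = 44, yield 44.
Step 3: send(3) -> val=3, acc = 44 + 3*4 = 56, yield 56.
Step 4: send(4) -> val=4, acc = 56 + 4*4 = 72, yield 72.
Therefore result = 72.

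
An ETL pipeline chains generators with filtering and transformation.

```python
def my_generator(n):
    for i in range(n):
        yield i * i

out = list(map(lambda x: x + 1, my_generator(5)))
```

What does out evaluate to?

Step 1: my_generator(5) yields squares: [0, 1, 4, 9, 16].
Step 2: map adds 1 to each: [1, 2, 5, 10, 17].
Therefore out = [1, 2, 5, 10, 17].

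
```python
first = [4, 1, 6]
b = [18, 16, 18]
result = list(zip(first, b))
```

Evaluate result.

Step 1: zip pairs elements at same index:
  Index 0: (4, 18)
  Index 1: (1, 16)
  Index 2: (6, 18)
Therefore result = [(4, 18), (1, 16), (6, 18)].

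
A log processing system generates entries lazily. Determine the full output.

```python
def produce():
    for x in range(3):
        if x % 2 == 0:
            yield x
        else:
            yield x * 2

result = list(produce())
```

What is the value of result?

Step 1: For each x in range(3), yield x if even, else x*2:
  x=0 (even): yield 0
  x=1 (odd): yield 1*2 = 2
  x=2 (even): yield 2
Therefore result = [0, 2, 2].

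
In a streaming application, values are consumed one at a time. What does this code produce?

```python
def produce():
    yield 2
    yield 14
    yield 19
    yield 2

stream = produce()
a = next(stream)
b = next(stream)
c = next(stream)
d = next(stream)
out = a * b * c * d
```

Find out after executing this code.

Step 1: Create generator and consume all values:
  a = next(stream) = 2
  b = next(stream) = 14
  c = next(stream) = 19
  d = next(stream) = 2
Step 2: out = 2 * 14 * 19 * 2 = 1064.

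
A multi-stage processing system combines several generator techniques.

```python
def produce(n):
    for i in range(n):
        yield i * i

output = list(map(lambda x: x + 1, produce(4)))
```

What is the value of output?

Step 1: produce(4) yields squares: [0, 1, 4, 9].
Step 2: map adds 1 to each: [1, 2, 5, 10].
Therefore output = [1, 2, 5, 10].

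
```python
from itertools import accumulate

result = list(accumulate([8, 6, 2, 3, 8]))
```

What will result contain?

Step 1: accumulate computes running sums:
  + 8 = 8
  + 6 = 14
  + 2 = 16
  + 3 = 19
  + 8 = 27
Therefore result = [8, 14, 16, 19, 27].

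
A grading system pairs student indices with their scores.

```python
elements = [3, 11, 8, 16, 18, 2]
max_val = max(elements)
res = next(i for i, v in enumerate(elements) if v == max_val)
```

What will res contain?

Step 1: max([3, 11, 8, 16, 18, 2]) = 18.
Step 2: Find first index where value == 18:
  Index 0: 3 != 18
  Index 1: 11 != 18
  Index 2: 8 != 18
  Index 3: 16 != 18
  Index 4: 18 == 18, found!
Therefore res = 4.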